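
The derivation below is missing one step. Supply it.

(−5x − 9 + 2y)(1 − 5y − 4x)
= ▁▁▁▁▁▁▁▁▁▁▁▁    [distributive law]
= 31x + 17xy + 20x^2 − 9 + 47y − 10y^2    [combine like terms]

Applying distributive law to the line above:

−5x + 25xy + 20x^2 − 9 + 45y + 36x + 2y − 10y^2 − 8xy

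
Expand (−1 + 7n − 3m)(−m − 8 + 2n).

25m + 8 − 58n − 13mn + 14n^2 + 3m^2

(−1 + 7n − 3m)(−m − 8 + 2n)
= m + 8 − 2n − 7mn − 56n + 14n^2 + 3m^2 + 24m − 6mn    [distributive law]
= 25m + 8 − 58n − 13mn + 14n^2 + 3m^2    [combine like terms]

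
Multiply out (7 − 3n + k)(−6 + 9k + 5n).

−42 + 57k + 53n − 22kn − 15n^2 + 9k^2

(7 − 3n + k)(−6 + 9k + 5n)
= −42 + 63k + 35n + 18n − 27kn − 15n^2 − 6k + 9k^2 + 5kn    [distributive law]
= −42 + 57k + 53n − 22kn − 15n^2 + 9k^2    [combine like terms]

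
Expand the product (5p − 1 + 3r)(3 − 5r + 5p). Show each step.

(5p − 1 + 3r)(3 − 5r + 5p)
= 15p − 25pr + 25p^2 − 3 + 5r − 5p + 9r − 15r^2 + 15pr    [distributive law]
= 10p − 10pr + 25p^2 − 3 + 14r − 15r^2    [combine like terms]

10p − 10pr + 25p^2 − 3 + 14r − 15r^2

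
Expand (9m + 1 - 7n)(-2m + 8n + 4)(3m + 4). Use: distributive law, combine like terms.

(9m + 1 - 7n)(-2m + 8n + 4)(3m + 4)
= (-18m² + 72mn + 36m - 2m + 8n + 4 + 14mn - 56n² - 28n)(3m + 4)    [distributive law]
= (-18m² + 86mn + 34m - 20n + 4 - 56n²)(3m + 4)    [combine like terms]
= -54m³ - 72m² + 258m²n + 344mn + 102m² + 136m - 60mn - 80n + 12m + 16 - 168mn² - 224n²    [distributive law]
= -54m³ + 30m² + 258m²n + 284mn + 148m - 80n + 16 - 168mn² - 224n²    [combine like terms]

-54m³ + 30m² + 258m²n + 284mn + 148m - 80n + 16 - 168mn² - 224n²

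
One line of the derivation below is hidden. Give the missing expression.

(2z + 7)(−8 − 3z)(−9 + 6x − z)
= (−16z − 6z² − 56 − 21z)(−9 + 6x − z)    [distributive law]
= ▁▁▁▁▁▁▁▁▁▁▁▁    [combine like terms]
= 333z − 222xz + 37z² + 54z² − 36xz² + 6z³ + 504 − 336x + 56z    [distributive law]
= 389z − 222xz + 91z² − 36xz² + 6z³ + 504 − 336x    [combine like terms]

After combine like terms, the bracketed line is:

(−37z − 6z² − 56)(−9 + 6x − z)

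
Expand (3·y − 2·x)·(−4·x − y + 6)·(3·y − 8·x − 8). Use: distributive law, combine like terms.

−6·x·y^2 + 104·x^2·y − 100·x·y − 9·y^3 + 78·y^2 − 144·y − 64·x^3 + 32·x^2 + 96·x

(3·y − 2·x)·(−4·x − y + 6)·(3·y − 8·x − 8)
= (−12·x·y − 3·y^2 + 18·y + 8·x^2 + 2·x·y − 12·x)·(3·y − 8·x − 8)    [distributive law]
= (−10·x·y − 3·y^2 + 18·y + 8·x^2 − 12·x)·(3·y − 8·x − 8)    [combine like terms]
= −30·x·y^2 + 80·x^2·y + 80·x·y − 9·y^3 + 24·x·y^2 + 24·y^2 + 54·y^2 − 144·x·y − 144·y + 24·x^2·y − 64·x^3 − 64·x^2 − 36·x·y + 96·x^2 + 96·x    [distributive law]
= −6·x·y^2 + 104·x^2·y − 100·x·y − 9·y^3 + 78·y^2 − 144·y − 64·x^3 + 32·x^2 + 96·x    [combine like terms]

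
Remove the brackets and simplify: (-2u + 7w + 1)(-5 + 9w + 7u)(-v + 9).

-17uv + 153u - 31uvw + 279uw + 14u^2v - 126u^2 + 26vw - 234w - 63vw^2 + 567w^2 + 5v - 45

(-2u + 7w + 1)(-5 + 9w + 7u)(-v + 9)
= (10u - 18uw - 14u^2 - 35w + 63w^2 + 49uw - 5 + 9w + 7u)(-v + 9)    [distributive law]
= (17u + 31uw - 14u^2 - 26w + 63w^2 - 5)(-v + 9)    [combine like terms]
= -17uv + 153u - 31uvw + 279uw + 14u^2v - 126u^2 + 26vw - 234w - 63vw^2 + 567w^2 + 5v - 45    [distributive law]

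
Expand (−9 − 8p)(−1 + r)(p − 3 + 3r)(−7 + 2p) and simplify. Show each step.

51p − 86p^2 + 189 − 378r − 165pr + 134p^2r + 189r^2 + 114pr^2 + 16p^3 − 16p^3r − 48p^2r^2

(−9 − 8p)(−1 + r)(p − 3 + 3r)(−7 + 2p)
= (9 − 9r + 8p − 8pr)(p − 3 + 3r)(−7 + 2p)    [distributive law]
= (9p − 27 + 27r − 9pr + 27r − 27r^2 + 8p^2 − 24p + 24pr − 8p^2r + 24pr − 24pr^2)(−7 + 2p)    [distributive law]
= (−15p − 27 + 54r + 39pr − 27r^2 + 8p^2 − 8p^2r − 24pr^2)(−7 + 2p)    [combine like terms]
= 105p − 30p^2 + 189 − 54p − 378r + 108pr − 273pr + 78p^2r + 189r^2 − 54pr^2 − 56p^2 + 16p^3 + 56p^2r − 16p^3r + 168pr^2 − 48p^2r^2    [distributive law]
= 51p − 86p^2 + 189 − 378r − 165pr + 134p^2r + 189r^2 + 114pr^2 + 16p^3 − 16p^3r − 48p^2r^2    [combine like terms]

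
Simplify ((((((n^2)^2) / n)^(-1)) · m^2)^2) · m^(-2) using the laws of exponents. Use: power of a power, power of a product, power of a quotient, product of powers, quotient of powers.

((((((n^2)^2) / n)^(-1)) · m^2)^2) · m^(-2)
= ((((((n^2)^2) / n)^(-1))^2) · ((m^2)^2)) · m^(-2)    [power of a product]
= (((((n^2)^2) / n)^(-2)) · ((m^2)^2)) · m^(-2)    [power of a power]
= (((((n^2)^2)^(-2)) / (n^(-2))) · ((m^2)^2)) · m^(-2)    [power of a quotient]
= ((((n^2)^(-4)) / (n^(-2))) · ((m^2)^2)) · m^(-2)    [power of a power]
= ((n^(-8) / (n^(-2))) · ((m^2)^2)) · m^(-2)    [power of a power]
= (n^(-6) · ((m^2)^2)) · m^(-2)    [quotient of powers]
= (n^(-6) · m^4) · m^(-2)    [power of a power]
= m^2·n^(-6)    [product of powers]

m^2·n^(-6)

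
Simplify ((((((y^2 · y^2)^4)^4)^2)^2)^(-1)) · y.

((((((y^2 · y^2)^4)^4)^2)^2)^(-1)) · y
= (((((y^2 · y^2)^4)^4)^2)^(-2)) · y    [power of a power]
= ((((y^2 · y^2)^4)^4)^(-4)) · y    [power of a power]
= (((y^2 · y^2)^4)^(-16)) · y    [power of a power]
= ((y^2 · y^2)^(-64)) · y    [power of a power]
= (((y^2)^(-64)) · ((y^2)^(-64))) · y    [power of a product]
= (y^(-128) · ((y^2)^(-64))) · y    [power of a power]
= (y^(-128) · y^(-128)) · y    [power of a power]
= y^(-256) · y    [product of powers]
= y^(-255)    [product of powers]

y^(-255)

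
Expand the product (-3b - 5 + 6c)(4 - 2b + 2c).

(-3b - 5 + 6c)(4 - 2b + 2c)
= -12b + 6b² - 6bc - 20 + 10b - 10c + 24c - 12bc + 12c²    [distributive law]
= -2b + 6b² - 18bc - 20 + 14c + 12c²    [combine like terms]

-2b + 6b² - 18bc - 20 + 14c + 12c²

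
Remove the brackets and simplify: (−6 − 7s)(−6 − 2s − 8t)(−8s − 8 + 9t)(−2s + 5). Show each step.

(−6 − 7s)(−6 − 2s − 8t)(−8s − 8 + 9t)(−2s + 5)
= (36 + 12s + 48t + 42s + 14s² + 56st)(−8s − 8 + 9t)(−2s + 5)    [distributive law]
= (36 + 54s + 48t + 14s² + 56st)(−8s − 8 + 9t)(−2s + 5)    [combine like terms]
= (−288s − 288 + 324t − 432s² − 432s + 486st − 384st − 384t + 432t² − 112s³ − 112s² + 126s²t − 448s²t − 448st + 504st²)(−2s + 5)    [distributive law]
= (−720s − 288 − 60t − 544s² − 346st + 432t² − 112s³ − 322s²t + 504st²)(−2s + 5)    [combine like terms]
= 1440s² − 3600s + 576s − 1440 + 120st − 300t + 1088s³ − 2720s² + 692s²t − 1730st − 864st² + 2160t² + 224s⁴ − 560s³ + 644s³t − 1610s²t − 1008s²t² + 2520st²    [distributive law]
= −1280s² − 3024s − 1440 − 1610st − 300t + 528s³ − 918s²t + 1656st² + 2160t² + 224s⁴ + 644s³t − 1008s²t²    [combine like terms]

−1280s² − 3024s − 1440 − 1610st − 300t + 528s³ − 918s²t + 1656st² + 2160t² + 224s⁴ + 644s³t − 1008s²t²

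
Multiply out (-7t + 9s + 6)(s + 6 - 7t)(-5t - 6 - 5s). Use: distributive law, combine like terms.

105st² + 540st + 305s²t + 126t² + 324t - 245t³ - 354s² - 45s³ - 540s - 216

(-7t + 9s + 6)(s + 6 - 7t)(-5t - 6 - 5s)
= (-7st - 42t + 49t² + 9s² + 54s - 63st + 6s + 36 - 42t)(-5t - 6 - 5s)    [distributive law]
= (-70st - 84t + 49t² + 9s² + 60s + 36)(-5t - 6 - 5s)    [combine like terms]
= 350st² + 420st + 350s²t + 420t² + 504t + 420st - 245t³ - 294t² - 245st² - 45s²t - 54s² - 45s³ - 300st - 360s - 300s² - 180t - 216 - 180s    [distributive law]
= 105st² + 540st + 305s²t + 126t² + 324t - 245t³ - 354s² - 45s³ - 540s - 216    [combine like terms]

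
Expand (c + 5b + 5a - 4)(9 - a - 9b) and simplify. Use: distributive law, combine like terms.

(c + 5b + 5a - 4)(9 - a - 9b)
= 9c - ac - 9bc + 45b - 5ab - 45b² + 45a - 5a² - 45ab - 36 + 4a + 36b    [distributive law]
= 9c - ac - 9bc + 81b - 50ab - 45b² + 49a - 5a² - 36    [combine like terms]

9c - ac - 9bc + 81b - 50ab - 45b² + 49a - 5a² - 36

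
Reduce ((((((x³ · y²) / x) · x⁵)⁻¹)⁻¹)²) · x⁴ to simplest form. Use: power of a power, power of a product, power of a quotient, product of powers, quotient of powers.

((((((x³ · y²) / x) · x⁵)⁻¹)⁻¹)²) · x⁴
= (((((x³ · y²) / x) · x⁵)⁻¹)⁻²) · x⁴    [power of a power]
= ((((x³ · y²) / x) · x⁵)²) · x⁴    [power of a power]
= ((((x³ · y²) / x)²) · ((x⁵)²)) · x⁴    [power of a product]
= ((((x³ · y²)²) / (x²)) · ((x⁵)²)) · x⁴    [power of a quotient]
= (((((x³)²) · ((y²)²)) / (x²)) · ((x⁵)²)) · x⁴    [power of a product]
= (((x⁶ · ((y²)²)) / (x²)) · ((x⁵)²)) · x⁴    [power of a power]
= (((x⁶ · y⁴) / (x²)) · ((x⁵)²)) · x⁴    [power of a power]
= (((x⁶ · y⁴) / x²) · x¹⁰) · x⁴    [power of a power]
= x¹⁸·y⁴    [quotient of powers; product of powers]

x¹⁸·y⁴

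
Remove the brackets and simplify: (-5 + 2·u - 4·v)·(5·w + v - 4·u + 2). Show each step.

(-5 + 2·u - 4·v)·(5·w + v - 4·u + 2)
= -25·w - 5·v + 20·u - 10 + 10·u·w + 2·u·v - 8·u^2 + 4·u - 20·v·w - 4·v^2 + 16·u·v - 8·v    [distributive law]
= -25·w - 13·v + 24·u - 10 + 10·u·w + 18·u·v - 8·u^2 - 20·v·w - 4·v^2    [combine like terms]

-25·w - 13·v + 24·u - 10 + 10·u·w + 18·u·v - 8·u^2 - 20·v·w - 4·v^2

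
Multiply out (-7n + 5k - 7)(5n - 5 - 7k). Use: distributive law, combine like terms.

(-7n + 5k - 7)(5n - 5 - 7k)
= -35n^2 + 35n + 49kn + 25kn - 25k - 35k^2 - 35n + 35 + 49k    [distributive law]
= -35n^2 + 74kn + 24k - 35k^2 + 35    [combine like terms]

-35n^2 + 74kn + 24k - 35k^2 + 35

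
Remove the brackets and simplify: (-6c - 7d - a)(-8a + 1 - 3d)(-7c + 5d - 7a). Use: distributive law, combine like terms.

-336ac^2 - 299acd - 392a^2c + 42c^2 + 19cd + 49ac - 126c^2d - 57cd^2 + 148ad^2 - 373a^2d - 35d^2 + 44ad + 105d^3 - 56a^3 + 7a^2

(-6c - 7d - a)(-8a + 1 - 3d)(-7c + 5d - 7a)
= (48ac - 6c + 18cd + 56ad - 7d + 21d^2 + 8a^2 - a + 3ad)(-7c + 5d - 7a)    [distributive law]
= (48ac - 6c + 18cd + 59ad - 7d + 21d^2 + 8a^2 - a)(-7c + 5d - 7a)    [combine like terms]
= -336ac^2 + 240acd - 336a^2c + 42c^2 - 30cd + 42ac - 126c^2d + 90cd^2 - 126acd - 413acd + 295ad^2 - 413a^2d + 49cd - 35d^2 + 49ad - 147cd^2 + 105d^3 - 147ad^2 - 56a^2c + 40a^2d - 56a^3 + 7ac - 5ad + 7a^2    [distributive law]
= -336ac^2 - 299acd - 392a^2c + 42c^2 + 19cd + 49ac - 126c^2d - 57cd^2 + 148ad^2 - 373a^2d - 35d^2 + 44ad + 105d^3 - 56a^3 + 7a^2    [combine like terms]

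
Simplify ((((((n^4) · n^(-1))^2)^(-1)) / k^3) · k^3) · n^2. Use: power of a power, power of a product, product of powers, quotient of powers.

n^(-4)

((((((n^4) · n^(-1))^2)^(-1)) / k^3) · k^3) · n^2
= (((((n^4) · n^(-1))^(-2)) / k^3) · k^3) · n^2    [power of a power]
= (((((n^4)^(-2)) · ((n^(-1))^(-2))) / k^3) · k^3) · n^2    [power of a product]
= ((((n^(-8)) · ((n^(-1))^(-2))) / k^3) · k^3) · n^2    [power of a power]
= (((n^(-8) · n^2) / k^3) · k^3) · n^2    [power of a power]
= ((n^(-6) / k^3) · k^3) · n^2    [product of powers]
= n^(-4)    [quotient of powers; product of powers]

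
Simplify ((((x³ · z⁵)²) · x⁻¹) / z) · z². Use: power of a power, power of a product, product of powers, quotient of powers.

((((x³ · z⁵)²) · x⁻¹) / z) · z²
= (((((x³)²) · ((z⁵)²)) · x⁻¹) / z) · z²    [power of a product]
= (((x⁶ · ((z⁵)²)) · x⁻¹) / z) · z²    [power of a power]
= (((x⁶ · z¹⁰) · x⁻¹) / z) · z²    [power of a power]
= x⁵z¹¹    [quotient of powers; product of powers]

x⁵z¹¹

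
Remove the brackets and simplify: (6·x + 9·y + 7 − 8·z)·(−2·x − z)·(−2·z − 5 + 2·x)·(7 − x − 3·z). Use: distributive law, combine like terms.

248·x²·z + 28·x³·z − 128·x²·z² + 154·x² − 200·x³ + 24·x⁴ + 106·x·z² + 28·x·z³ − 497·x·z − 189·x·y·z + 90·x²·y·z − 72·x·y·z² + 630·x·y − 342·x²·y + 36·x³·y − 9·y·z² − 54·y·z³ + 315·y·z + 490·x − 287·z² − 34·z³ + 245·z + 48·z⁴

(6·x + 9·y + 7 − 8·z)·(−2·x − z)·(−2·z − 5 + 2·x)·(7 − x − 3·z)
= (−12·x² − 6·x·z − 18·x·y − 9·y·z − 14·x − 7·z + 16·x·z + 8·z²)·(−2·z − 5 + 2·x)·(7 − x − 3·z)    [distributive law]
= (−12·x² + 10·x·z − 18·x·y − 9·y·z − 14·x − 7·z + 8·z²)·(−2·z − 5 + 2·x)·(7 − x − 3·z)    [combine like terms]
= (24·x²·z + 60·x² − 24·x³ − 20·x·z² − 50·x·z + 20·x²·z + 36·x·y·z + 90·x·y − 36·x²·y + 18·y·z² + 45·y·z − 18·x·y·z + 28·x·z + 70·x − 28·x² + 14·z² + 35·z − 14·x·z − 16·z³ − 40·z² + 16·x·z²)·(7 − x − 3·z)    [distributive law]
= (44·x²·z + 32·x² − 24·x³ − 4·x·z² − 36·x·z + 18·x·y·z + 90·x·y − 36·x²·y + 18·y·z² + 45·y·z + 70·x − 26·z² + 35·z − 16·z³)·(7 − x − 3·z)    [combine like terms]
= 308·x²·z − 44·x³·z − 132·x²·z² + 224·x² − 32·x³ − 96·x²·z − 168·x³ + 24·x⁴ + 72·x³·z − 28·x·z² + 4·x²·z² + 12·x·z³ − 252·x·z + 36·x²·z + 108·x·z² + 126·x·y·z − 18·x²·y·z − 54·x·y·z² + 630·x·y − 90·x²·y − 270·x·y·z − 252·x²·y + 36·x³·y + 108·x²·y·z + 126·y·z² − 18·x·y·z² − 54·y·z³ + 315·y·z − 45·x·y·z − 135·y·z² + 490·x − 70·x² − 210·x·z − 182·z² + 26·x·z² + 78·z³ + 245·z − 35·x·z − 105·z² − 112·z³ + 16·x·z³ + 48·z⁴    [distributive law]
= 248·x²·z + 28·x³·z − 128·x²·z² + 154·x² − 200·x³ + 24·x⁴ + 106·x·z² + 28·x·z³ − 497·x·z − 189·x·y·z + 90·x²·y·z − 72·x·y·z² + 630·x·y − 342·x²·y + 36·x³·y − 9·y·z² − 54·y·z³ + 315·y·z + 490·x − 287·z² − 34·z³ + 245·z + 48·z⁴    [combine like terms]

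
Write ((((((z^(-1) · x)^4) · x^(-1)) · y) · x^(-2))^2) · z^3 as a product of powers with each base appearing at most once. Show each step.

((((((z^(-1) · x)^4) · x^(-1)) · y) · x^(-2))^2) · z^3
= ((((((z^(-1) · x)^4) · x^(-1)) · y)^2) · ((x^(-2))^2)) · z^3    [power of a product]
= ((((((z^(-1) · x)^4) · x^(-1))^2) · (y^2)) · ((x^(-2))^2)) · z^3    [power of a product]
= ((((((z^(-1) · x)^4)^2) · ((x^(-1))^2)) · (y^2)) · ((x^(-2))^2)) · z^3    [power of a product]
= (((((z^(-1) · x)^8) · ((x^(-1))^2)) · (y^2)) · ((x^(-2))^2)) · z^3    [power of a power]
= ((((((z^(-1))^8) · (x^8)) · ((x^(-1))^2)) · (y^2)) · ((x^(-2))^2)) · z^3    [power of a product]
= ((((z^(-8) · (x^8)) · ((x^(-1))^2)) · (y^2)) · ((x^(-2))^2)) · z^3    [power of a power]
= ((((z^(-8) · x^8) · x^(-2)) · (y^2)) · ((x^(-2))^2)) · z^3    [power of a power]
= ((((z^(-8) · x^8) · x^(-2)) · y^2) · x^(-4)) · z^3    [power of a power]
= x^2y^2z^(-5)    [product of powers]

x^2y^2z^(-5)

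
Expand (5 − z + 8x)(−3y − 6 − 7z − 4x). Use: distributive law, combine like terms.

−15y − 30 − 29z − 68x + 3yz + 7z^2 − 52xz − 24xy − 32x^2

(5 − z + 8x)(−3y − 6 − 7z − 4x)
= −15y − 30 − 35z − 20x + 3yz + 6z + 7z^2 + 4xz − 24xy − 48x − 56xz − 32x^2    [distributive law]
= −15y − 30 − 29z − 68x + 3yz + 7z^2 − 52xz − 24xy − 32x^2    [combine like terms]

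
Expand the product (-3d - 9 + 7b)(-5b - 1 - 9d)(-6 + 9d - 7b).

42bd - 621bd² + 21b²d - 423d + 594d² + 243d³ - 291b - 56b² - 54 + 245b³

(-3d - 9 + 7b)(-5b - 1 - 9d)(-6 + 9d - 7b)
= (15bd + 3d + 27d² + 45b + 9 + 81d - 35b² - 7b - 63bd)(-6 + 9d - 7b)    [distributive law]
= (-48bd + 84d + 27d² + 38b + 9 - 35b²)(-6 + 9d - 7b)    [combine like terms]
= 288bd - 432bd² + 336b²d - 504d + 756d² - 588bd - 162d² + 243d³ - 189bd² - 228b + 342bd - 266b² - 54 + 81d - 63b + 210b² - 315b²d + 245b³    [distributive law]
= 42bd - 621bd² + 21b²d - 423d + 594d² + 243d³ - 291b - 56b² - 54 + 245b³    [combine like terms]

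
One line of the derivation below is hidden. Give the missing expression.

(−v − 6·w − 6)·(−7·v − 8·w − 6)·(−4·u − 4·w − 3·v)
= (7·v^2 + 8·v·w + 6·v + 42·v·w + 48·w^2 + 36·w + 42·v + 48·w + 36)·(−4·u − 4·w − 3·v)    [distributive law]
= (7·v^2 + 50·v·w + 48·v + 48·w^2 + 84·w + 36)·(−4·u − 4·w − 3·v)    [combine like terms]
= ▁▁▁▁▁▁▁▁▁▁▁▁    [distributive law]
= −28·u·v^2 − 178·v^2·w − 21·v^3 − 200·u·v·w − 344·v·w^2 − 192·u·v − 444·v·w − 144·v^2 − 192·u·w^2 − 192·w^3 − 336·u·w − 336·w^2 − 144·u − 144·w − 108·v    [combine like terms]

By distributive law:

−28·u·v^2 − 28·v^2·w − 21·v^3 − 200·u·v·w − 200·v·w^2 − 150·v^2·w − 192·u·v − 192·v·w − 144·v^2 − 192·u·w^2 − 192·w^3 − 144·v·w^2 − 336·u·w − 336·w^2 − 252·v·w − 144·u − 144·w − 108·v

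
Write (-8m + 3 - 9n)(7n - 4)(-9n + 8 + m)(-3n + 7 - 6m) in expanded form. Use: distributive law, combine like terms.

(-8m + 3 - 9n)(7n - 4)(-9n + 8 + m)(-3n + 7 - 6m)
= (-56mn + 32m + 21n - 12 - 63n² + 36n)(-9n + 8 + m)(-3n + 7 - 6m)    [distributive law]
= (-56mn + 32m + 57n - 12 - 63n²)(-9n + 8 + m)(-3n + 7 - 6m)    [combine like terms]
= (504mn² - 448mn - 56m²n - 288mn + 256m + 32m² - 513n² + 456n + 57mn + 108n - 96 - 12m + 567n³ - 504n² - 63mn²)(-3n + 7 - 6m)    [distributive law]
= (441mn² - 679mn - 56m²n + 244m + 32m² - 1017n² + 564n - 96 + 567n³)(-3n + 7 - 6m)    [combine like terms]
= -1323mn³ + 3087mn² - 2646m²n² + 2037mn² - 4753mn + 4074m²n + 168m²n² - 392m²n + 336m³n - 732mn + 1708m - 1464m² - 96m²n + 224m² - 192m³ + 3051n³ - 7119n² + 6102mn² - 1692n² + 3948n - 3384mn + 288n - 672 + 576m - 1701n⁴ + 3969n³ - 3402mn³    [distributive law]
= -4725mn³ + 11226mn² - 2478m²n² - 8869mn + 3586m²n + 336m³n + 2284m - 1240m² - 192m³ + 7020n³ - 8811n² + 4236n - 672 - 1701n⁴    [combine like terms]

-4725mn³ + 11226mn² - 2478m²n² - 8869mn + 3586m²n + 336m³n + 2284m - 1240m² - 192m³ + 7020n³ - 8811n² + 4236n - 672 - 1701n⁴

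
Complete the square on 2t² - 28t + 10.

2t² - 28t + 10
= 2(t² - 14t) + 10    [factor out 2 from the t-terms]
= 2(t² - 14t + 49 - 49) + 10    [add and subtract 49 inside the bracket]
= 2(t - 7)² - 98 + 10    [perfect-square identity]
= 2(t - 7)² - 88    [combine constants]

2(t - 7)² - 88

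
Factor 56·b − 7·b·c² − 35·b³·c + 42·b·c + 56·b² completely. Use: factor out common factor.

56·b − 7·b·c² − 35·b³·c + 42·b·c + 56·b²
= 7(8·b − b·c² − 5·b³·c + 6·b·c + 8·b²)    [factor out 7]
= 7·b(8 − c² − 5·b²·c + 6·c + 8·b)    [factor out b]

7·b(8 − c² − 5·b²·c + 6·c + 8·b)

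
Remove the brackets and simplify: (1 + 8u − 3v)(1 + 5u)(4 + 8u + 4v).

(1 + 8u − 3v)(1 + 5u)(4 + 8u + 4v)
= (1 + 5u + 8u + 40u^2 − 3v − 15uv)(4 + 8u + 4v)    [distributive law]
= (1 + 13u + 40u^2 − 3v − 15uv)(4 + 8u + 4v)    [combine like terms]
= 4 + 8u + 4v + 52u + 104u^2 + 52uv + 160u^2 + 320u^3 + 160u^2v − 12v − 24uv − 12v^2 − 60uv − 120u^2v − 60uv^2    [distributive law]
= 4 + 60u − 8v + 264u^2 − 32uv + 320u^3 + 40u^2v − 12v^2 − 60uv^2    [combine like terms]

4 + 60u − 8v + 264u^2 − 32uv + 320u^3 + 40u^2v − 12v^2 − 60uv^2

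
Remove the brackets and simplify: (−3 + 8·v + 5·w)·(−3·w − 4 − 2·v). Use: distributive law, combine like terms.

−11·w + 12 − 26·v − 34·v·w − 16·v² − 15·w²

(−3 + 8·v + 5·w)·(−3·w − 4 − 2·v)
= 9·w + 12 + 6·v − 24·v·w − 32·v − 16·v² − 15·w² − 20·w − 10·v·w    [distributive law]
= −11·w + 12 − 26·v − 34·v·w − 16·v² − 15·w²    [combine like terms]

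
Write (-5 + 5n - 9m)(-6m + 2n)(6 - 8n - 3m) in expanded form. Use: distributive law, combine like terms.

(-5 + 5n - 9m)(-6m + 2n)(6 - 8n - 3m)
= (30m - 10n - 30mn + 10n^2 + 54m^2 - 18mn)(6 - 8n - 3m)    [distributive law]
= (30m - 10n - 48mn + 10n^2 + 54m^2)(6 - 8n - 3m)    [combine like terms]
= 180m - 240mn - 90m^2 - 60n + 80n^2 + 30mn - 288mn + 384mn^2 + 144m^2n + 60n^2 - 80n^3 - 30mn^2 + 324m^2 - 432m^2n - 162m^3    [distributive law]
= 180m - 498mn + 234m^2 - 60n + 140n^2 + 354mn^2 - 288m^2n - 80n^3 - 162m^3    [combine like terms]

180m - 498mn + 234m^2 - 60n + 140n^2 + 354mn^2 - 288m^2n - 80n^3 - 162m^3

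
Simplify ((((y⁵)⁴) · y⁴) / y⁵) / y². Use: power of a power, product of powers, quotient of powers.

((((y⁵)⁴) · y⁴) / y⁵) / y²
= ((y²⁰ · y⁴) / y⁵) / y²    [power of a power]
= (y²⁴ / y⁵) / y²    [product of powers]
= y¹⁹ / y²    [quotient of powers]
= y¹⁷    [quotient of powers]

y¹⁷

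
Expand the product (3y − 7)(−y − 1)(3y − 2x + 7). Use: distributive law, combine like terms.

−9y^3 + 6xy^2 − 9y^2 − 8xy + 49y − 14x + 49

(3y − 7)(−y − 1)(3y − 2x + 7)
= (−3y^2 − 3y + 7y + 7)(3y − 2x + 7)    [distributive law]
= (−3y^2 + 4y + 7)(3y − 2x + 7)    [combine like terms]
= −9y^3 + 6xy^2 − 21y^2 + 12y^2 − 8xy + 28y + 21y − 14x + 49    [distributive law]
= −9y^3 + 6xy^2 − 9y^2 − 8xy + 49y − 14x + 49    [combine like terms]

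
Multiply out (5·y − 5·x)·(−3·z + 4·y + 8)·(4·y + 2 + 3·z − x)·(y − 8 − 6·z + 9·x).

(5·y − 5·x)·(−3·z + 4·y + 8)·(4·y + 2 + 3·z − x)·(y − 8 − 6·z + 9·x)
= (−15·y·z + 20·y² + 40·y + 15·x·z − 20·x·y − 40·x)·(4·y + 2 + 3·z − x)·(y − 8 − 6·z + 9·x)    [distributive law]
= (−60·y²·z − 30·y·z − 45·y·z² + 15·x·y·z + 80·y³ + 40·y² + 60·y²·z − 20·x·y² + 160·y² + 80·y + 120·y·z − 40·x·y + 60·x·y·z + 30·x·z + 45·x·z² − 15·x²·z − 80·x·y² − 40·x·y − 60·x·y·z + 20·x²·y − 160·x·y − 80·x − 120·x·z + 40·x²)·(y − 8 − 6·z + 9·x)    [distributive law]
= (90·y·z − 45·y·z² + 15·x·y·z + 80·y³ + 200·y² − 100·x·y² + 80·y − 240·x·y − 90·x·z + 45·x·z² − 15·x²·z + 20·x²·y − 80·x + 40·x²)·(y − 8 − 6·z + 9·x)    [combine like terms]
= 90·y²·z − 720·y·z − 540·y·z² + 810·x·y·z − 45·y²·z² + 360·y·z² + 270·y·z³ − 405·x·y·z² + 15·x·y²·z − 120·x·y·z − 90·x·y·z² + 135·x²·y·z + 80·y⁴ − 640·y³ − 480·y³·z + 720·x·y³ + 200·y³ − 1600·y² − 1200·y²·z + 1800·x·y² − 100·x·y³ + 800·x·y² + 600·x·y²·z − 900·x²·y² + 80·y² − 640·y − 480·y·z + 720·x·y − 240·x·y² + 1920·x·y + 1440·x·y·z − 2160·x²·y − 90·x·y·z + 720·x·z + 540·x·z² − 810·x²·z + 45·x·y·z² − 360·x·z² − 270·x·z³ + 405·x²·z² − 15·x²·y·z + 120·x²·z + 90·x²·z² − 135·x³·z + 20·x²·y² − 160·x²·y − 120·x²·y·z + 180·x³·y − 80·x·y + 640·x + 480·x·z − 720·x² + 40·x²·y − 320·x² − 240·x²·z + 360·x³    [distributive law]
= −1110·y²·z − 1200·y·z − 180·y·z² + 2040·x·y·z − 45·y²·z² + 270·y·z³ − 450·x·y·z² + 615·x·y²·z + 80·y⁴ − 440·y³ − 480·y³·z + 620·x·y³ − 1520·y² + 2360·x·y² − 880·x²·y² − 640·y + 2560·x·y − 2280·x²·y + 1200·x·z + 180·x·z² − 930·x²·z − 270·x·z³ + 495·x²·z² − 135·x³·z + 180·x³·y + 640·x − 1040·x² + 360·x³    [combine like terms]

−1110·y²·z − 1200·y·z − 180·y·z² + 2040·x·y·z − 45·y²·z² + 270·y·z³ − 450·x·y·z² + 615·x·y²·z + 80·y⁴ − 440·y³ − 480·y³·z + 620·x·y³ − 1520·y² + 2360·x·y² − 880·x²·y² − 640·y + 2560·x·y − 2280·x²·y + 1200·x·z + 180·x·z² − 930·x²·z − 270·x·z³ + 495·x²·z² − 135·x³·z + 180·x³·y + 640·x − 1040·x² + 360·x³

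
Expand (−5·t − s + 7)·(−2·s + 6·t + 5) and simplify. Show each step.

4·s·t − 30·t^2 + 17·t + 2·s^2 − 19·s + 35

(−5·t − s + 7)·(−2·s + 6·t + 5)
= 10·s·t − 30·t^2 − 25·t + 2·s^2 − 6·s·t − 5·s − 14·s + 42·t + 35    [distributive law]
= 4·s·t − 30·t^2 + 17·t + 2·s^2 − 19·s + 35    [combine like terms]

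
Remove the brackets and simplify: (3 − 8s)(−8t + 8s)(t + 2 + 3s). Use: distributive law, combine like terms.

(3 − 8s)(−8t + 8s)(t + 2 + 3s)
= (−24t + 24s + 64st − 64s²)(t + 2 + 3s)    [distributive law]
= −24t² − 48t − 72st + 24st + 48s + 72s² + 64st² + 128st + 192s²t − 64s²t − 128s² − 192s³    [distributive law]
= −24t² − 48t + 80st + 48s − 56s² + 64st² + 128s²t − 192s³    [combine like terms]

−24t² − 48t + 80st + 48s − 56s² + 64st² + 128s²t − 192s³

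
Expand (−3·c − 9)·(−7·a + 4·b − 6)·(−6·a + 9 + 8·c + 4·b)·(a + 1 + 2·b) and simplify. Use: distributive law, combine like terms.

−126·a^3·c + 459·a^2·c − 96·a^2·b·c + 1179·a·c + 1002·a·b·c + 168·a^2·c^2 + 312·a·c^2 + 240·a·b·c^2 + 264·a·b^2·c + 864·b·c − 696·b^2·c + 192·b·c^2 − 192·b^2·c^2 − 96·b^3·c + 594·c + 144·c^2 − 378·a^3 − 135·a^2 − 288·a^2·b + 729·a + 846·a·b + 792·a·b^2 + 864·b − 360·b^2 − 288·b^3 + 486

(−3·c − 9)·(−7·a + 4·b − 6)·(−6·a + 9 + 8·c + 4·b)·(a + 1 + 2·b)
= (21·a·c − 12·b·c + 18·c + 63·a − 36·b + 54)·(−6·a + 9 + 8·c + 4·b)·(a + 1 + 2·b)    [distributive law]
= (−126·a^2·c + 189·a·c + 168·a·c^2 + 84·a·b·c + 72·a·b·c − 108·b·c − 96·b·c^2 − 48·b^2·c − 108·a·c + 162·c + 144·c^2 + 72·b·c − 378·a^2 + 567·a + 504·a·c + 252·a·b + 216·a·b − 324·b − 288·b·c − 144·b^2 − 324·a + 486 + 432·c + 216·b)·(a + 1 + 2·b)    [distributive law]
= (−126·a^2·c + 585·a·c + 168·a·c^2 + 156·a·b·c − 324·b·c − 96·b·c^2 − 48·b^2·c + 594·c + 144·c^2 − 378·a^2 + 243·a + 468·a·b − 108·b − 144·b^2 + 486)·(a + 1 + 2·b)    [combine like terms]
= −126·a^3·c − 126·a^2·c − 252·a^2·b·c + 585·a^2·c + 585·a·c + 1170·a·b·c + 168·a^2·c^2 + 168·a·c^2 + 336·a·b·c^2 + 156·a^2·b·c + 156·a·b·c + 312·a·b^2·c − 324·a·b·c − 324·b·c − 648·b^2·c − 96·a·b·c^2 − 96·b·c^2 − 192·b^2·c^2 − 48·a·b^2·c − 48·b^2·c − 96·b^3·c + 594·a·c + 594·c + 1188·b·c + 144·a·c^2 + 144·c^2 + 288·b·c^2 − 378·a^3 − 378·a^2 − 756·a^2·b + 243·a^2 + 243·a + 486·a·b + 468·a^2·b + 468·a·b + 936·a·b^2 − 108·a·b − 108·b − 216·b^2 − 144·a·b^2 − 144·b^2 − 288·b^3 + 486·a + 486 + 972·b    [distributive law]
= −126·a^3·c + 459·a^2·c − 96·a^2·b·c + 1179·a·c + 1002·a·b·c + 168·a^2·c^2 + 312·a·c^2 + 240·a·b·c^2 + 264·a·b^2·c + 864·b·c − 696·b^2·c + 192·b·c^2 − 192·b^2·c^2 − 96·b^3·c + 594·c + 144·c^2 − 378·a^3 − 135·a^2 − 288·a^2·b + 729·a + 846·a·b + 792·a·b^2 + 864·b − 360·b^2 − 288·b^3 + 486    [combine like terms]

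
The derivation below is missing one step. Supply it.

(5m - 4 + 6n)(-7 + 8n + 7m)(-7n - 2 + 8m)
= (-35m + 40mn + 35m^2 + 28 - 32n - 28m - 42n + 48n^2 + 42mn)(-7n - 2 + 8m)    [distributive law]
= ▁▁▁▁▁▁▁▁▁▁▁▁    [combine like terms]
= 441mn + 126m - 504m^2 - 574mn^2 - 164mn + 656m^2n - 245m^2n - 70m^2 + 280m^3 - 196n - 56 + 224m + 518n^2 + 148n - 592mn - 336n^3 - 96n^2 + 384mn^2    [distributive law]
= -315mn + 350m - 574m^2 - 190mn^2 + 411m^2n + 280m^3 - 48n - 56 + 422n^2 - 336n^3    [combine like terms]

By combine like terms:

(-63m + 82mn + 35m^2 + 28 - 74n + 48n^2)(-7n - 2 + 8m)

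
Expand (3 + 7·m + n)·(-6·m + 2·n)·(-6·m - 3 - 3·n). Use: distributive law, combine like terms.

(3 + 7·m + n)·(-6·m + 2·n)·(-6·m - 3 - 3·n)
= (-18·m + 6·n - 42·m^2 + 14·m·n - 6·m·n + 2·n^2)·(-6·m - 3 - 3·n)    [distributive law]
= (-18·m + 6·n - 42·m^2 + 8·m·n + 2·n^2)·(-6·m - 3 - 3·n)    [combine like terms]
= 108·m^2 + 54·m + 54·m·n - 36·m·n - 18·n - 18·n^2 + 252·m^3 + 126·m^2 + 126·m^2·n - 48·m^2·n - 24·m·n - 24·m·n^2 - 12·m·n^2 - 6·n^2 - 6·n^3    [distributive law]
= 234·m^2 + 54·m - 6·m·n - 18·n - 24·n^2 + 252·m^3 + 78·m^2·n - 36·m·n^2 - 6·n^3    [combine like terms]

234·m^2 + 54·m - 6·m·n - 18·n - 24·n^2 + 252·m^3 + 78·m^2·n - 36·m·n^2 - 6·n^3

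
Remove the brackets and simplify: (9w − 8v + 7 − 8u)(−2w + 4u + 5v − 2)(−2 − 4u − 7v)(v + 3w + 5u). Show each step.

(9w − 8v + 7 − 8u)(−2w + 4u + 5v − 2)(−2 − 4u − 7v)(v + 3w + 5u)
= (−18w^2 + 36uw + 45vw − 18w + 16vw − 32uv − 40v^2 + 16v − 14w + 28u + 35v − 14 + 16uw − 32u^2 − 40uv + 16u)(−2 − 4u − 7v)(v + 3w + 5u)    [distributive law]
= (−18w^2 + 52uw + 61vw − 32w − 72uv − 40v^2 + 51v + 44u − 14 − 32u^2)(−2 − 4u − 7v)(v + 3w + 5u)    [combine like terms]
= (36w^2 + 72uw^2 + 126vw^2 − 104uw − 208u^2w − 364uvw − 122vw − 244uvw − 427v^2w + 64w + 128uw + 224vw + 144uv + 288u^2v + 504uv^2 + 80v^2 + 160uv^2 + 280v^3 − 102v − 204uv − 357v^2 − 88u − 176u^2 − 308uv + 28 + 56u + 98v + 64u^2 + 128u^3 + 224u^2v)(v + 3w + 5u)    [distributive law]
= (36w^2 + 72uw^2 + 126vw^2 + 24uw − 208u^2w − 608uvw + 102vw − 427v^2w + 64w − 368uv + 512u^2v + 664uv^2 − 277v^2 + 280v^3 − 4v − 32u − 112u^2 + 28 + 128u^3)(v + 3w + 5u)    [combine like terms]
= 36vw^2 + 108w^3 + 180uw^2 + 72uvw^2 + 216uw^3 + 360u^2w^2 + 126v^2w^2 + 378vw^3 + 630uvw^2 + 24uvw + 72uw^2 + 120u^2w − 208u^2vw − 624u^2w^2 − 1040u^3w − 608uv^2w − 1824uvw^2 − 3040u^2vw + 102v^2w + 306vw^2 + 510uvw − 427v^3w − 1281v^2w^2 − 2135uv^2w + 64vw + 192w^2 + 320uw − 368uv^2 − 1104uvw − 1840u^2v + 512u^2v^2 + 1536u^2vw + 2560u^3v + 664uv^3 + 1992uv^2w + 3320u^2v^2 − 277v^3 − 831v^2w − 1385uv^2 + 280v^4 + 840v^3w + 1400uv^3 − 4v^2 − 12vw − 20uv − 32uv − 96uw − 160u^2 − 112u^2v − 336u^2w − 560u^3 + 28v + 84w + 140u + 128u^3v + 384u^3w + 640u^4    [distributive law]
= 342vw^2 + 108w^3 + 252uw^2 − 1122uvw^2 + 216uw^3 − 264u^2w^2 − 1155v^2w^2 + 378vw^3 − 570uvw − 216u^2w − 1712u^2vw − 656u^3w − 751uv^2w − 729v^2w + 413v^3w + 52vw + 192w^2 + 224uw − 1753uv^2 − 1952u^2v + 3832u^2v^2 + 2688u^3v + 2064uv^3 − 277v^3 + 280v^4 − 4v^2 − 52uv − 160u^2 − 560u^3 + 28v + 84w + 140u + 640u^4    [combine like terms]

342vw^2 + 108w^3 + 252uw^2 − 1122uvw^2 + 216uw^3 − 264u^2w^2 − 1155v^2w^2 + 378vw^3 − 570uvw − 216u^2w − 1712u^2vw − 656u^3w − 751uv^2w − 729v^2w + 413v^3w + 52vw + 192w^2 + 224uw − 1753uv^2 − 1952u^2v + 3832u^2v^2 + 2688u^3v + 2064uv^3 − 277v^3 + 280v^4 − 4v^2 − 52uv − 160u^2 − 560u^3 + 28v + 84w + 140u + 640u^4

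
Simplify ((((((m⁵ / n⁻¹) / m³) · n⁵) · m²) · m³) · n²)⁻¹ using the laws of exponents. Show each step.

((((((m⁵ / n⁻¹) / m³) · n⁵) · m²) · m³) · n²)⁻¹
= ((((((m⁵ / n⁻¹) / m³) · n⁵) · m²) · m³)⁻¹) · ((n²)⁻¹)    [power of a product]
= ((((((m⁵ / n⁻¹) / m³) · n⁵) · m²)⁻¹) · ((m³)⁻¹)) · ((n²)⁻¹)    [power of a product]
= ((((((m⁵ / n⁻¹) / m³) · n⁵)⁻¹) · ((m²)⁻¹)) · ((m³)⁻¹)) · ((n²)⁻¹)    [power of a product]
= ((((((m⁵ / n⁻¹) / m³)⁻¹) · ((n⁵)⁻¹)) · ((m²)⁻¹)) · ((m³)⁻¹)) · ((n²)⁻¹)    [power of a product]
= ((((((m⁵ / n⁻¹)⁻¹) / ((m³)⁻¹)) · ((n⁵)⁻¹)) · ((m²)⁻¹)) · ((m³)⁻¹)) · ((n²)⁻¹)    [power of a quotient]
= (((((((m⁵)⁻¹) / ((n⁻¹)⁻¹)) / ((m³)⁻¹)) · ((n⁵)⁻¹)) · ((m²)⁻¹)) · ((m³)⁻¹)) · ((n²)⁻¹)    [power of a quotient]
= (((((m⁻⁵ / ((n⁻¹)⁻¹)) / ((m³)⁻¹)) · ((n⁵)⁻¹)) · ((m²)⁻¹)) · ((m³)⁻¹)) · ((n²)⁻¹)    [power of a power]
= (((((m⁻⁵ / n) / ((m³)⁻¹)) · ((n⁵)⁻¹)) · ((m²)⁻¹)) · ((m³)⁻¹)) · ((n²)⁻¹)    [power of a power]
= (((((m⁻⁵ / n) / m⁻³) · ((n⁵)⁻¹)) · ((m²)⁻¹)) · ((m³)⁻¹)) · ((n²)⁻¹)    [power of a power]
= (((((m⁻⁵ / n) / m⁻³) · n⁻⁵) · ((m²)⁻¹)) · ((m³)⁻¹)) · ((n²)⁻¹)    [power of a power]
= (((((m⁻⁵ / n) / m⁻³) · n⁻⁵) · m⁻²) · ((m³)⁻¹)) · ((n²)⁻¹)    [power of a power]
= (((((m⁻⁵ / n) / m⁻³) · n⁻⁵) · m⁻²) · m⁻³) · ((n²)⁻¹)    [power of a power]
= (((((m⁻⁵ / n) / m⁻³) · n⁻⁵) · m⁻²) · m⁻³) · n⁻²    [power of a power]
= m⁻⁷n⁻⁸    [quotient of powers; product of powers]

m⁻⁷n⁻⁸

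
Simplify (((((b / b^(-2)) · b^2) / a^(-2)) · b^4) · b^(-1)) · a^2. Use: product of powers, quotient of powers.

a^4b^8

(((((b / b^(-2)) · b^2) / a^(-2)) · b^4) · b^(-1)) · a^2
= ((((b^3 · b^2) / a^(-2)) · b^4) · b^(-1)) · a^2    [quotient of powers]
= (((b^5 / a^(-2)) · b^4) · b^(-1)) · a^2    [product of powers]
= a^4b^8    [quotient of powers; product of powers]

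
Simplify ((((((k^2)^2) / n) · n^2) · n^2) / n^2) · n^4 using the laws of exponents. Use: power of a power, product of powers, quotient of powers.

k^4·n^5

((((((k^2)^2) / n) · n^2) · n^2) / n^2) · n^4
= ((((k^4 / n) · n^2) · n^2) / n^2) · n^4    [power of a power]
= k^4·n^5    [quotient of powers; product of powers]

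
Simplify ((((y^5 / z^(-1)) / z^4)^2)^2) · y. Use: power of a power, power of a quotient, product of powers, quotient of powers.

y^21·z^(-12)

((((y^5 / z^(-1)) / z^4)^2)^2) · y
= (((y^5 / z^(-1)) / z^4)^4) · y    [power of a power]
= (((y^5 / z^(-1))^4) / ((z^4)^4)) · y    [power of a quotient]
= ((((y^5)^4) / ((z^(-1))^4)) / ((z^4)^4)) · y    [power of a quotient]
= ((y^20 / ((z^(-1))^4)) / ((z^4)^4)) · y    [power of a power]
= ((y^20 / z^(-4)) / ((z^4)^4)) · y    [power of a power]
= ((y^20 / z^(-4)) / z^16) · y    [power of a power]
= y^21·z^(-12)    [quotient of powers; product of powers]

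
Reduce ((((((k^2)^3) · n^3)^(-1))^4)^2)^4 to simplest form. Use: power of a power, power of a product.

((((((k^2)^3) · n^3)^(-1))^4)^2)^4
= (((((k^2)^3) · n^3)^(-1))^4)^8    [power of a power]
= ((((k^2)^3) · n^3)^(-1))^32    [power of a power]
= (((k^2)^3) · n^3)^(-32)    [power of a power]
= (((k^2)^3)^(-32)) · ((n^3)^(-32))    [power of a product]
= ((k^2)^(-96)) · ((n^3)^(-32))    [power of a power]
= k^(-192) · ((n^3)^(-32))    [power of a power]
= k^(-192) · n^(-96)    [power of a power]
= k^(-192)·n^(-96)    [rearrange]

k^(-192)·n^(-96)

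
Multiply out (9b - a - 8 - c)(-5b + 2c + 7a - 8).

(9b - a - 8 - c)(-5b + 2c + 7a - 8)
= -45b^2 + 18bc + 63ab - 72b + 5ab - 2ac - 7a^2 + 8a + 40b - 16c - 56a + 64 + 5bc - 2c^2 - 7ac + 8c    [distributive law]
= -45b^2 + 23bc + 68ab - 32b - 9ac - 7a^2 - 48a - 8c + 64 - 2c^2    [combine like terms]

-45b^2 + 23bc + 68ab - 32b - 9ac - 7a^2 - 48a - 8c + 64 - 2c^2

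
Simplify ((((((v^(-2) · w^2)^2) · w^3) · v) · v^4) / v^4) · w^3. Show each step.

v^(-3)w^10

((((((v^(-2) · w^2)^2) · w^3) · v) · v^4) / v^4) · w^3
= (((((((v^(-2))^2) · ((w^2)^2)) · w^3) · v) · v^4) / v^4) · w^3    [power of a product]
= (((((v^(-4) · ((w^2)^2)) · w^3) · v) · v^4) / v^4) · w^3    [power of a power]
= (((((v^(-4) · w^4) · w^3) · v) · v^4) / v^4) · w^3    [power of a power]
= v^(-3)w^10    [quotient of powers; product of powers]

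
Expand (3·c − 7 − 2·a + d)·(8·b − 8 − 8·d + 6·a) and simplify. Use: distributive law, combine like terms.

(3·c − 7 − 2·a + d)·(8·b − 8 − 8·d + 6·a)
= 24·b·c − 24·c − 24·c·d + 18·a·c − 56·b + 56 + 56·d − 42·a − 16·a·b + 16·a + 16·a·d − 12·a^2 + 8·b·d − 8·d − 8·d^2 + 6·a·d    [distributive law]
= 24·b·c − 24·c − 24·c·d + 18·a·c − 56·b + 56 + 48·d − 26·a − 16·a·b + 22·a·d − 12·a^2 + 8·b·d − 8·d^2    [combine like terms]

24·b·c − 24·c − 24·c·d + 18·a·c − 56·b + 56 + 48·d − 26·a − 16·a·b + 22·a·d − 12·a^2 + 8·b·d − 8·d^2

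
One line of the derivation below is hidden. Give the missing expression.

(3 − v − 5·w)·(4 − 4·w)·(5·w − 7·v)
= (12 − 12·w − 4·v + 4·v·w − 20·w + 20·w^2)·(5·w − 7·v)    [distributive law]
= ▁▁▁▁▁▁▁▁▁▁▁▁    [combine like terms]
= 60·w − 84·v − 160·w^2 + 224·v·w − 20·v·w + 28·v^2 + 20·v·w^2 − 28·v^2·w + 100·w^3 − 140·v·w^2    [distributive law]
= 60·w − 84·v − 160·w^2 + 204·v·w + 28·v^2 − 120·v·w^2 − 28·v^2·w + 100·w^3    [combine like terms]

By combine like terms:

(12 − 32·w − 4·v + 4·v·w + 20·w^2)·(5·w − 7·v)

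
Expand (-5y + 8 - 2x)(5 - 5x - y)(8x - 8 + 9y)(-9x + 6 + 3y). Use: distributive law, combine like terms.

8766x^2y - 9036xy + 1941xy^2 + 2784y - 150y^2 - 741y^3 - 2514x^3y - 1629x^2y^2 + 444xy^3 + 135y^4 - 9360x^2 + 7200x - 1920 + 4800x^3 - 720x^4

(-5y + 8 - 2x)(5 - 5x - y)(8x - 8 + 9y)(-9x + 6 + 3y)
= (-25y + 25xy + 5y^2 + 40 - 40x - 8y - 10x + 10x^2 + 2xy)(8x - 8 + 9y)(-9x + 6 + 3y)    [distributive law]
= (-33y + 27xy + 5y^2 + 40 - 50x + 10x^2)(8x - 8 + 9y)(-9x + 6 + 3y)    [combine like terms]
= (-264xy + 264y - 297y^2 + 216x^2y - 216xy + 243xy^2 + 40xy^2 - 40y^2 + 45y^3 + 320x - 320 + 360y - 400x^2 + 400x - 450xy + 80x^3 - 80x^2 + 90x^2y)(-9x + 6 + 3y)    [distributive law]
= (-930xy + 624y - 337y^2 + 306x^2y + 283xy^2 + 45y^3 + 720x - 320 - 480x^2 + 80x^3)(-9x + 6 + 3y)    [combine like terms]
= 8370x^2y - 5580xy - 2790xy^2 - 5616xy + 3744y + 1872y^2 + 3033xy^2 - 2022y^2 - 1011y^3 - 2754x^3y + 1836x^2y + 918x^2y^2 - 2547x^2y^2 + 1698xy^2 + 849xy^3 - 405xy^3 + 270y^3 + 135y^4 - 6480x^2 + 4320x + 2160xy + 2880x - 1920 - 960y + 4320x^3 - 2880x^2 - 1440x^2y - 720x^4 + 480x^3 + 240x^3y    [distributive law]
= 8766x^2y - 9036xy + 1941xy^2 + 2784y - 150y^2 - 741y^3 - 2514x^3y - 1629x^2y^2 + 444xy^3 + 135y^4 - 9360x^2 + 7200x - 1920 + 4800x^3 - 720x^4    [combine like terms]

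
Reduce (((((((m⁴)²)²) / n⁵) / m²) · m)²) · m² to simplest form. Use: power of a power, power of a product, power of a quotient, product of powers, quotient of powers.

(((((((m⁴)²)²) / n⁵) / m²) · m)²) · m²
= (((((((m⁴)²)²) / n⁵) / m²)²) · (m²)) · m²    [power of a product]
= (((((((m⁴)²)²) / n⁵)²) / ((m²)²)) · (m²)) · m²    [power of a quotient]
= (((((((m⁴)²)²)²) / ((n⁵)²)) / ((m²)²)) · (m²)) · m²    [power of a quotient]
= ((((((m⁴)²)⁴) / ((n⁵)²)) / ((m²)²)) · (m²)) · m²    [power of a power]
= (((((m⁴)⁸) / ((n⁵)²)) / ((m²)²)) · (m²)) · m²    [power of a power]
= (((m³² / ((n⁵)²)) / ((m²)²)) · (m²)) · m²    [power of a power]
= (((m³² / n¹⁰) / ((m²)²)) · (m²)) · m²    [power of a power]
= (((m³² / n¹⁰) / m⁴) · (m²)) · m²    [power of a power]
= m³²n⁻¹⁰    [quotient of powers; product of powers]

m³²n⁻¹⁰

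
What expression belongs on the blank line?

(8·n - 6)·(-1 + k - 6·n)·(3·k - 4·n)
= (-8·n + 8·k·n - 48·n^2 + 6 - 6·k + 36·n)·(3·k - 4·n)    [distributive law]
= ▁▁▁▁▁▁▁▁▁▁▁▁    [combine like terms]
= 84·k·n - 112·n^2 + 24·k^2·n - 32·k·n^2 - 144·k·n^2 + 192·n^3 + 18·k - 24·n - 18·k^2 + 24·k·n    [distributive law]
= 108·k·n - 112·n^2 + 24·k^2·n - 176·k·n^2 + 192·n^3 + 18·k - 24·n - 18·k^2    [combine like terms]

By combine like terms:

(28·n + 8·k·n - 48·n^2 + 6 - 6·k)·(3·k - 4·n)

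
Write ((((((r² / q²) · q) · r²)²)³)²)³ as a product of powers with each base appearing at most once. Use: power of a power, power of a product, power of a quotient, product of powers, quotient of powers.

q⁻³⁶r¹⁴⁴

((((((r² / q²) · q) · r²)²)³)²)³
= (((((r² / q²) · q) · r²)²)³)⁶    [power of a power]
= ((((r² / q²) · q) · r²)²)¹⁸    [power of a power]
= (((r² / q²) · q) · r²)³⁶    [power of a power]
= (((r² / q²) · q)³⁶) · ((r²)³⁶)    [power of a product]
= (((r² / q²)³⁶) · (q³⁶)) · ((r²)³⁶)    [power of a product]
= ((((r²)³⁶) / ((q²)³⁶)) · (q³⁶)) · ((r²)³⁶)    [power of a quotient]
= ((r⁷² / ((q²)³⁶)) · (q³⁶)) · ((r²)³⁶)    [power of a power]
= ((r⁷² / q⁷²) · (q³⁶)) · ((r²)³⁶)    [power of a power]
= ((r⁷² / q⁷²) · q³⁶) · r⁷²    [power of a power]
= q⁻³⁶r¹⁴⁴    [quotient of powers; product of powers]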